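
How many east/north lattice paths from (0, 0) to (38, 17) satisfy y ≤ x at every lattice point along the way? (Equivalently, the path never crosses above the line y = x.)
Number of paths = 38499031112850

By the reflection principle (André's argument), the number of monotone paths to (38, 17) with n ≤ m that never go above y = x is C(55, 38) − C(55, 39) = 68248282427325 − 29749251314475 = 38499031112850.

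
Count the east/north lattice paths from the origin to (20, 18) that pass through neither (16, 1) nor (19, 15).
Number of paths = 26154075025

Inclusion–exclusion. Total paths: C(38, 20) = 33578000610. Through P₁: C(17, 16)·C(21, 4) = 101745. Through P₂: C(34, 19)·C(4, 1) = 7423870080. Since P₁ is strictly southwest of P₂, a monotone path through both must visit P₁ then P₂; paths through both = C(17, 16)·C(17, 3)·C(4, 1) = 46240. Avoid both = 33578000610 − 101745 − 7423870080 + 46240 = 26154075025.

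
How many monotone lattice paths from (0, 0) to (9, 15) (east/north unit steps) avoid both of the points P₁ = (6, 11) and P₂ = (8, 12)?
Number of paths = 518976

Inclusion–exclusion. Total paths: C(24, 9) = 1307504. Through P₁: C(17, 6)·C(7, 3) = 433160. Through P₂: C(20, 8)·C(4, 1) = 503880. Since P₁ is strictly southwest of P₂, a monotone path through both must visit P₁ then P₂; paths through both = C(17, 6)·C(3, 2)·C(4, 1) = 148512. Avoid both = 1307504 − 433160 − 503880 + 148512 = 518976.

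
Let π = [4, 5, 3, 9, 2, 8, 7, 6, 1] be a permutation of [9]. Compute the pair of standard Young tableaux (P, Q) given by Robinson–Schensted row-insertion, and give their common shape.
P = [1, 5, 6] / [2, 7] / [3, 8] / [4] / [9];  Q = [1, 2, 4] / [3, 6] / [5, 7] / [8] / [9];  common shape = (3, 2, 2, 1, 1)

Row-insert the values π_1, π_2, … into P one at a time, bumping the leftmost entry strictly greater than the inserted value down to the next row. The recording tableau Q records, in position (i, j), the step at which that cell was added to P.
  Insert 4 (step 1): P = [4];  Q = [1]
  Insert 5 (step 2): P = [4, 5];  Q = [1, 2]
  Insert 3 (step 3): P = [3, 5] / [4];  Q = [1, 2] / [3]
  Insert 9 (step 4): P = [3, 5, 9] / [4];  Q = [1, 2, 4] / [3]
  Insert 2 (step 5): P = [2, 5, 9] / [3] / [4];  Q = [1, 2, 4] / [3] / [5]
  Insert 8 (step 6): P = [2, 5, 8] / [3, 9] / [4];  Q = [1, 2, 4] / [3, 6] / [5]
  Insert 7 (step 7): P = [2, 5, 7] / [3, 8] / [4, 9];  Q = [1, 2, 4] / [3, 6] / [5, 7]
  Insert 6 (step 8): P = [2, 5, 6] / [3, 7] / [4, 8] / [9];  Q = [1, 2, 4] / [3, 6] / [5, 7] / [8]
  Insert 1 (step 9): P = [1, 5, 6] / [2, 7] / [3, 8] / [4] / [9];  Q = [1, 2, 4] / [3, 6] / [5, 7] / [8] / [9]
Final shape: (3, 2, 2, 1, 1).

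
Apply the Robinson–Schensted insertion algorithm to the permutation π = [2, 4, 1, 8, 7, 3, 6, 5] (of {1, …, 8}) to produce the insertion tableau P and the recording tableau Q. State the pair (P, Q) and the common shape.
P = [1, 3, 5] / [2, 4, 6] / [7] / [8];  Q = [1, 2, 4] / [3, 5, 7] / [6] / [8];  common shape = (3, 3, 1, 1)

Row-insert the values π_1, π_2, … into P one at a time, bumping the leftmost entry strictly greater than the inserted value down to the next row. The recording tableau Q records, in position (i, j), the step at which that cell was added to P.
  Insert 2 (step 1): P = [2];  Q = [1]
  Insert 4 (step 2): P = [2, 4];  Q = [1, 2]
  Insert 1 (step 3): P = [1, 4] / [2];  Q = [1, 2] / [3]
  Insert 8 (step 4): P = [1, 4, 8] / [2];  Q = [1, 2, 4] / [3]
  Insert 7 (step 5): P = [1, 4, 7] / [2, 8];  Q = [1, 2, 4] / [3, 5]
  Insert 3 (step 6): P = [1, 3, 7] / [2, 4] / [8];  Q = [1, 2, 4] / [3, 5] / [6]
  Insert 6 (step 7): P = [1, 3, 6] / [2, 4, 7] / [8];  Q = [1, 2, 4] / [3, 5, 7] / [6]
  Insert 5 (step 8): P = [1, 3, 5] / [2, 4, 6] / [7] / [8];  Q = [1, 2, 4] / [3, 5, 7] / [6] / [8]
Final shape: (3, 3, 1, 1).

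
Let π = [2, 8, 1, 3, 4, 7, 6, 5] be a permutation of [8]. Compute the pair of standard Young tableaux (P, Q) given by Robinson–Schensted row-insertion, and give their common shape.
P = [1, 3, 4, 5] / [2, 6] / [7] / [8];  Q = [1, 2, 5, 6] / [3, 4] / [7] / [8];  common shape = (4, 2, 1, 1)

Row-insert the values π_1, π_2, … into P one at a time, bumping the leftmost entry strictly greater than the inserted value down to the next row. The recording tableau Q records, in position (i, j), the step at which that cell was added to P.
  Insert 2 (step 1): P = [2];  Q = [1]
  Insert 8 (step 2): P = [2, 8];  Q = [1, 2]
  Insert 1 (step 3): P = [1, 8] / [2];  Q = [1, 2] / [3]
  Insert 3 (step 4): P = [1, 3] / [2, 8];  Q = [1, 2] / [3, 4]
  Insert 4 (step 5): P = [1, 3, 4] / [2, 8];  Q = [1, 2, 5] / [3, 4]
  Insert 7 (step 6): P = [1, 3, 4, 7] / [2, 8];  Q = [1, 2, 5, 6] / [3, 4]
  Insert 6 (step 7): P = [1, 3, 4, 6] / [2, 7] / [8];  Q = [1, 2, 5, 6] / [3, 4] / [7]
  Insert 5 (step 8): P = [1, 3, 4, 5] / [2, 6] / [7] / [8];  Q = [1, 2, 5, 6] / [3, 4] / [7] / [8]
Final shape: (4, 2, 1, 1).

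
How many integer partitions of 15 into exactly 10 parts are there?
p(15, 10 parts) = 7

Partitions of n into exactly k parts ↔ partitions of n − k into at most k parts (subtract 1 from each part). For n = 15, k = 10, the partitions are: 6+1+1+1+1+1+1+1+1+1, 5+2+1+1+1+1+1+1+1+1, 4+3+1+1+1+1+1+1+1+1, 4+2+2+1+1+1+1+1+1+1, 3+3+2+1+1+1+1+1+1+1, 3+2+2+2+1+1+1+1+1+1, 2+2+2+2+2+1+1+1+1+1. Count = 7.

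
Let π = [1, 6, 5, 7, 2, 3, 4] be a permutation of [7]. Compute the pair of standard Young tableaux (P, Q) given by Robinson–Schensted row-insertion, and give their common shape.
P = [1, 2, 3, 4] / [5, 7] / [6];  Q = [1, 2, 4, 7] / [3, 6] / [5];  common shape = (4, 2, 1)

Row-insert the values π_1, π_2, … into P one at a time, bumping the leftmost entry strictly greater than the inserted value down to the next row. The recording tableau Q records, in position (i, j), the step at which that cell was added to P.
  Insert 1 (step 1): P = [1];  Q = [1]
  Insert 6 (step 2): P = [1, 6];  Q = [1, 2]
  Insert 5 (step 3): P = [1, 5] / [6];  Q = [1, 2] / [3]
  Insert 7 (step 4): P = [1, 5, 7] / [6];  Q = [1, 2, 4] / [3]
  Insert 2 (step 5): P = [1, 2, 7] / [5] / [6];  Q = [1, 2, 4] / [3] / [5]
  Insert 3 (step 6): P = [1, 2, 3] / [5, 7] / [6];  Q = [1, 2, 4] / [3, 6] / [5]
  Insert 4 (step 7): P = [1, 2, 3, 4] / [5, 7] / [6];  Q = [1, 2, 4, 7] / [3, 6] / [5]
Final shape: (4, 2, 1).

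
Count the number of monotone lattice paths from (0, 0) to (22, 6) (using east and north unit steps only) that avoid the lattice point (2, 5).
Number of paths = 376299

Total paths from (0, 0) to (22, 6): C(28, 22) = 376740. Paths through (2, 5): (paths (0, 0) → (2, 5)) × (paths (2, 5) → (22, 6)) = C(7, 2) · C(21, 20) = 21 · 21 = 441. Avoidance count = 376740 − 441 = 376299.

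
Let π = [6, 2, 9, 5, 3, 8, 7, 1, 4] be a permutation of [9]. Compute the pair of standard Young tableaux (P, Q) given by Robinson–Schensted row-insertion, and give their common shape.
P = [1, 3, 4] / [2, 7] / [5, 8] / [6, 9];  Q = [1, 3, 6] / [2, 4] / [5, 7] / [8, 9];  common shape = (3, 2, 2, 2)

Row-insert the values π_1, π_2, … into P one at a time, bumping the leftmost entry strictly greater than the inserted value down to the next row. The recording tableau Q records, in position (i, j), the step at which that cell was added to P.
  Insert 6 (step 1): P = [6];  Q = [1]
  Insert 2 (step 2): P = [2] / [6];  Q = [1] / [2]
  Insert 9 (step 3): P = [2, 9] / [6];  Q = [1, 3] / [2]
  Insert 5 (step 4): P = [2, 5] / [6, 9];  Q = [1, 3] / [2, 4]
  Insert 3 (step 5): P = [2, 3] / [5, 9] / [6];  Q = [1, 3] / [2, 4] / [5]
  Insert 8 (step 6): P = [2, 3, 8] / [5, 9] / [6];  Q = [1, 3, 6] / [2, 4] / [5]
  Insert 7 (step 7): P = [2, 3, 7] / [5, 8] / [6, 9];  Q = [1, 3, 6] / [2, 4] / [5, 7]
  Insert 1 (step 8): P = [1, 3, 7] / [2, 8] / [5, 9] / [6];  Q = [1, 3, 6] / [2, 4] / [5, 7] / [8]
  Insert 4 (step 9): P = [1, 3, 4] / [2, 7] / [5, 8] / [6, 9];  Q = [1, 3, 6] / [2, 4] / [5, 7] / [8, 9]
Final shape: (3, 2, 2, 2).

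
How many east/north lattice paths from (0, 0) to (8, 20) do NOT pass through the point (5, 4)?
Number of paths = 2986011

Total paths from (0, 0) to (8, 20): C(28, 8) = 3108105. Paths through (5, 4): (paths (0, 0) → (5, 4)) × (paths (5, 4) → (8, 20)) = C(9, 5) · C(19, 3) = 126 · 969 = 122094. Avoidance count = 3108105 − 122094 = 2986011.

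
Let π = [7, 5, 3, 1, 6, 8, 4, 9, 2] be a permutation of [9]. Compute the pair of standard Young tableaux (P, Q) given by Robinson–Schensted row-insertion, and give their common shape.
P = [1, 2, 8, 9] / [3, 4] / [5, 6] / [7];  Q = [1, 5, 6, 8] / [2, 7] / [3, 9] / [4];  common shape = (4, 2, 2, 1)

Row-insert the values π_1, π_2, … into P one at a time, bumping the leftmost entry strictly greater than the inserted value down to the next row. The recording tableau Q records, in position (i, j), the step at which that cell was added to P.
  Insert 7 (step 1): P = [7];  Q = [1]
  Insert 5 (step 2): P = [5] / [7];  Q = [1] / [2]
  Insert 3 (step 3): P = [3] / [5] / [7];  Q = [1] / [2] / [3]
  Insert 1 (step 4): P = [1] / [3] / [5] / [7];  Q = [1] / [2] / [3] / [4]
  Insert 6 (step 5): P = [1, 6] / [3] / [5] / [7];  Q = [1, 5] / [2] / [3] / [4]
  Insert 8 (step 6): P = [1, 6, 8] / [3] / [5] / [7];  Q = [1, 5, 6] / [2] / [3] / [4]
  Insert 4 (step 7): P = [1, 4, 8] / [3, 6] / [5] / [7];  Q = [1, 5, 6] / [2, 7] / [3] / [4]
  Insert 9 (step 8): P = [1, 4, 8, 9] / [3, 6] / [5] / [7];  Q = [1, 5, 6, 8] / [2, 7] / [3] / [4]
  Insert 2 (step 9): P = [1, 2, 8, 9] / [3, 4] / [5, 6] / [7];  Q = [1, 5, 6, 8] / [2, 7] / [3, 9] / [4]
Final shape: (4, 2, 2, 1).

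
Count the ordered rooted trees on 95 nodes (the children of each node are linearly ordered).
C_94 = 239993345518077005168915776623476723006280827488229600

These ordered rooted trees are counted by the Catalan number C_n = (1/(n + 1)) · C(2n, n). For n = 94: C_94 = (1/95) · C(188, 94) = 22799367824217315491046998779230288685596678611381812000/95 = 239993345518077005168915776623476723006280827488229600.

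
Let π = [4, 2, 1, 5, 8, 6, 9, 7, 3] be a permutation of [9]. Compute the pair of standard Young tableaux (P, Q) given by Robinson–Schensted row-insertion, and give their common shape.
P = [1, 3, 6, 7] / [2, 5, 9] / [4, 8];  Q = [1, 4, 5, 7] / [2, 6, 8] / [3, 9];  common shape = (4, 3, 2)

Row-insert the values π_1, π_2, … into P one at a time, bumping the leftmost entry strictly greater than the inserted value down to the next row. The recording tableau Q records, in position (i, j), the step at which that cell was added to P.
  Insert 4 (step 1): P = [4];  Q = [1]
  Insert 2 (step 2): P = [2] / [4];  Q = [1] / [2]
  Insert 1 (step 3): P = [1] / [2] / [4];  Q = [1] / [2] / [3]
  Insert 5 (step 4): P = [1, 5] / [2] / [4];  Q = [1, 4] / [2] / [3]
  Insert 8 (step 5): P = [1, 5, 8] / [2] / [4];  Q = [1, 4, 5] / [2] / [3]
  Insert 6 (step 6): P = [1, 5, 6] / [2, 8] / [4];  Q = [1, 4, 5] / [2, 6] / [3]
  Insert 9 (step 7): P = [1, 5, 6, 9] / [2, 8] / [4];  Q = [1, 4, 5, 7] / [2, 6] / [3]
  Insert 7 (step 8): P = [1, 5, 6, 7] / [2, 8, 9] / [4];  Q = [1, 4, 5, 7] / [2, 6, 8] / [3]
  Insert 3 (step 9): P = [1, 3, 6, 7] / [2, 5, 9] / [4, 8];  Q = [1, 4, 5, 7] / [2, 6, 8] / [3, 9]
Final shape: (4, 3, 2).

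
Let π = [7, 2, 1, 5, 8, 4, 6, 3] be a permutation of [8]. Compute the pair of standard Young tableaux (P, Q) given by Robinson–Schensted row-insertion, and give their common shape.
P = [1, 3, 6] / [2, 4, 8] / [5] / [7];  Q = [1, 4, 5] / [2, 6, 7] / [3] / [8];  common shape = (3, 3, 1, 1)

Row-insert the values π_1, π_2, … into P one at a time, bumping the leftmost entry strictly greater than the inserted value down to the next row. The recording tableau Q records, in position (i, j), the step at which that cell was added to P.
  Insert 7 (step 1): P = [7];  Q = [1]
  Insert 2 (step 2): P = [2] / [7];  Q = [1] / [2]
  Insert 1 (step 3): P = [1] / [2] / [7];  Q = [1] / [2] / [3]
  Insert 5 (step 4): P = [1, 5] / [2] / [7];  Q = [1, 4] / [2] / [3]
  Insert 8 (step 5): P = [1, 5, 8] / [2] / [7];  Q = [1, 4, 5] / [2] / [3]
  Insert 4 (step 6): P = [1, 4, 8] / [2, 5] / [7];  Q = [1, 4, 5] / [2, 6] / [3]
  Insert 6 (step 7): P = [1, 4, 6] / [2, 5, 8] / [7];  Q = [1, 4, 5] / [2, 6, 7] / [3]
  Insert 3 (step 8): P = [1, 3, 6] / [2, 4, 8] / [5] / [7];  Q = [1, 4, 5] / [2, 6, 7] / [3] / [8]
Final shape: (3, 3, 1, 1).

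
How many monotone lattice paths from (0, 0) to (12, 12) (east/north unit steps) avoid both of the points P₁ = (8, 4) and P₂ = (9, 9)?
Number of paths = 1546131

Inclusion–exclusion. Total paths: C(24, 12) = 2704156. Through P₁: C(12, 8)·C(12, 4) = 245025. Through P₂: C(18, 9)·C(6, 3) = 972400. Since P₁ is strictly southwest of P₂, a monotone path through both must visit P₁ then P₂; paths through both = C(12, 8)·C(6, 1)·C(6, 3) = 59400. Avoid both = 2704156 − 245025 − 972400 + 59400 = 1546131.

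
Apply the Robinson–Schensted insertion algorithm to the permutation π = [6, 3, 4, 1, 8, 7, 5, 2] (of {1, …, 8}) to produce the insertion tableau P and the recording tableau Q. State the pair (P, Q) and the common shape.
P = [1, 2, 5] / [3, 4] / [6, 7] / [8];  Q = [1, 3, 5] / [2, 6] / [4, 7] / [8];  common shape = (3, 2, 2, 1)

Row-insert the values π_1, π_2, … into P one at a time, bumping the leftmost entry strictly greater than the inserted value down to the next row. The recording tableau Q records, in position (i, j), the step at which that cell was added to P.
  Insert 6 (step 1): P = [6];  Q = [1]
  Insert 3 (step 2): P = [3] / [6];  Q = [1] / [2]
  Insert 4 (step 3): P = [3, 4] / [6];  Q = [1, 3] / [2]
  Insert 1 (step 4): P = [1, 4] / [3] / [6];  Q = [1, 3] / [2] / [4]
  Insert 8 (step 5): P = [1, 4, 8] / [3] / [6];  Q = [1, 3, 5] / [2] / [4]
  Insert 7 (step 6): P = [1, 4, 7] / [3, 8] / [6];  Q = [1, 3, 5] / [2, 6] / [4]
  Insert 5 (step 7): P = [1, 4, 5] / [3, 7] / [6, 8];  Q = [1, 3, 5] / [2, 6] / [4, 7]
  Insert 2 (step 8): P = [1, 2, 5] / [3, 4] / [6, 7] / [8];  Q = [1, 3, 5] / [2, 6] / [4, 7] / [8]
Final shape: (3, 2, 2, 1).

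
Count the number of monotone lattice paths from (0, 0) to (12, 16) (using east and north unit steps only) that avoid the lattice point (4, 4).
Number of paths = 21603855

Total paths from (0, 0) to (12, 16): C(28, 12) = 30421755. Paths through (4, 4): (paths (0, 0) → (4, 4)) × (paths (4, 4) → (12, 16)) = C(8, 4) · C(20, 8) = 70 · 125970 = 8817900. Avoidance count = 30421755 − 8817900 = 21603855.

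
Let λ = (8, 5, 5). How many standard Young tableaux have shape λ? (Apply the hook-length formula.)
# SYT of shape (8, 5, 5) = 408408

Hook-length formula: f^λ = n! / Π hook(c), product over all cells c of the Young diagram. For λ = (8, 5, 5), n = 18 boxes. Hook lengths by row (left-to-right, top-to-bottom): [10, 9, 8, 7, 6, 3, 2, 1]; [6, 5, 4, 3, 2]; [5, 4, 3, 2, 1]. Product of hooks = 15676416000. So f^λ = 18! / 15676416000 = 6402373705728000 / 15676416000 = 408408.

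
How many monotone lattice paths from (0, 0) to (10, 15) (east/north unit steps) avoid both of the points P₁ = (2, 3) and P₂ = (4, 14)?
Number of paths = 1993100

Inclusion–exclusion. Total paths: C(25, 10) = 3268760. Through P₁: C(5, 2)·C(20, 8) = 1259700. Through P₂: C(18, 4)·C(7, 6) = 21420. Since P₁ is strictly southwest of P₂, a monotone path through both must visit P₁ then P₂; paths through both = C(5, 2)·C(13, 2)·C(7, 6) = 5460. Avoid both = 3268760 − 1259700 − 21420 + 5460 = 1993100.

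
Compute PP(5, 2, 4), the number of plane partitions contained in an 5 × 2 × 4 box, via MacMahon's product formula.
PP(5, 2, 4) = 5292

Evaluate the triple product over i = 1..5, j = 1..2, k = 1..4. The factors are (2/1) · (3/2) · (4/3) · (5/4) · (3/2) · (4/3) · (5/4) · (6/5) · … (40 factors total). The numerators and denominators telescope so the product is an integer; carrying out the multiplication exactly gives PP(5, 2, 4) = 5292.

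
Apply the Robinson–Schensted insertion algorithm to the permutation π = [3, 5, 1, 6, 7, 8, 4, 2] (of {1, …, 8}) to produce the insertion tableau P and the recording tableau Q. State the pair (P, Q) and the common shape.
P = [1, 2, 6, 7, 8] / [3, 4] / [5];  Q = [1, 2, 4, 5, 6] / [3, 7] / [8];  common shape = (5, 2, 1)

Row-insert the values π_1, π_2, … into P one at a time, bumping the leftmost entry strictly greater than the inserted value down to the next row. The recording tableau Q records, in position (i, j), the step at which that cell was added to P.
  Insert 3 (step 1): P = [3];  Q = [1]
  Insert 5 (step 2): P = [3, 5];  Q = [1, 2]
  Insert 1 (step 3): P = [1, 5] / [3];  Q = [1, 2] / [3]
  Insert 6 (step 4): P = [1, 5, 6] / [3];  Q = [1, 2, 4] / [3]
  Insert 7 (step 5): P = [1, 5, 6, 7] / [3];  Q = [1, 2, 4, 5] / [3]
  Insert 8 (step 6): P = [1, 5, 6, 7, 8] / [3];  Q = [1, 2, 4, 5, 6] / [3]
  Insert 4 (step 7): P = [1, 4, 6, 7, 8] / [3, 5];  Q = [1, 2, 4, 5, 6] / [3, 7]
  Insert 2 (step 8): P = [1, 2, 6, 7, 8] / [3, 4] / [5];  Q = [1, 2, 4, 5, 6] / [3, 7] / [8]
Final shape: (5, 2, 1).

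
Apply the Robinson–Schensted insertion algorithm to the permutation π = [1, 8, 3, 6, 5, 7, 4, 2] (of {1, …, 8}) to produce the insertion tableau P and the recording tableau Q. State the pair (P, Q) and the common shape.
P = [1, 2, 4, 7] / [3] / [5] / [6] / [8];  Q = [1, 2, 4, 6] / [3] / [5] / [7] / [8];  common shape = (4, 1, 1, 1, 1)

Row-insert the values π_1, π_2, … into P one at a time, bumping the leftmost entry strictly greater than the inserted value down to the next row. The recording tableau Q records, in position (i, j), the step at which that cell was added to P.
  Insert 1 (step 1): P = [1];  Q = [1]
  Insert 8 (step 2): P = [1, 8];  Q = [1, 2]
  Insert 3 (step 3): P = [1, 3] / [8];  Q = [1, 2] / [3]
  Insert 6 (step 4): P = [1, 3, 6] / [8];  Q = [1, 2, 4] / [3]
  Insert 5 (step 5): P = [1, 3, 5] / [6] / [8];  Q = [1, 2, 4] / [3] / [5]
  Insert 7 (step 6): P = [1, 3, 5, 7] / [6] / [8];  Q = [1, 2, 4, 6] / [3] / [5]
  Insert 4 (step 7): P = [1, 3, 4, 7] / [5] / [6] / [8];  Q = [1, 2, 4, 6] / [3] / [5] / [7]
  Insert 2 (step 8): P = [1, 2, 4, 7] / [3] / [5] / [6] / [8];  Q = [1, 2, 4, 6] / [3] / [5] / [7] / [8]
Final shape: (4, 1, 1, 1, 1).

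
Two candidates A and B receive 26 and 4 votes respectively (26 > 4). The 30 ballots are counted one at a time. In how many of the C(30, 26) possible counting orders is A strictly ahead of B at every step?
Strict-lead orderings = 20097

Total orderings of the 30 votes with 26 for A: C(30, 26) = 27405. By the Bertrand ballot formula (Cycle Lemma / reflection principle), the number of orderings in which A is strictly ahead of B throughout is (p − q)/(p + q) · C(p + q, p) = (26 − 4)/(26 + 4) · 27405 = 20097.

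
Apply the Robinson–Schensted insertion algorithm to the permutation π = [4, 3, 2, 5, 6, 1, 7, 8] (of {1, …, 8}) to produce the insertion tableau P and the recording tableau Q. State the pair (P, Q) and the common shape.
P = [1, 5, 6, 7, 8] / [2] / [3] / [4];  Q = [1, 4, 5, 7, 8] / [2] / [3] / [6];  common shape = (5, 1, 1, 1)

Row-insert the values π_1, π_2, … into P one at a time, bumping the leftmost entry strictly greater than the inserted value down to the next row. The recording tableau Q records, in position (i, j), the step at which that cell was added to P.
  Insert 4 (step 1): P = [4];  Q = [1]
  Insert 3 (step 2): P = [3] / [4];  Q = [1] / [2]
  Insert 2 (step 3): P = [2] / [3] / [4];  Q = [1] / [2] / [3]
  Insert 5 (step 4): P = [2, 5] / [3] / [4];  Q = [1, 4] / [2] / [3]
  Insert 6 (step 5): P = [2, 5, 6] / [3] / [4];  Q = [1, 4, 5] / [2] / [3]
  Insert 1 (step 6): P = [1, 5, 6] / [2] / [3] / [4];  Q = [1, 4, 5] / [2] / [3] / [6]
  Insert 7 (step 7): P = [1, 5, 6, 7] / [2] / [3] / [4];  Q = [1, 4, 5, 7] / [2] / [3] / [6]
  Insert 8 (step 8): P = [1, 5, 6, 7, 8] / [2] / [3] / [4];  Q = [1, 4, 5, 7, 8] / [2] / [3] / [6]
Final shape: (5, 1, 1, 1).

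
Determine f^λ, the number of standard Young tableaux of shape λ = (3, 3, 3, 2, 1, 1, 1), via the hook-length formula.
# SYT of shape (3, 3, 3, 2, 1, 1, 1) = 16016

Hook-length formula: f^λ = n! / Π hook(c), product over all cells c of the Young diagram. For λ = (3, 3, 3, 2, 1, 1, 1), n = 14 boxes. Hook lengths by row (left-to-right, top-to-bottom): [9, 5, 3]; [8, 4, 2]; [7, 3, 1]; [5, 1]; [3]; [2]; [1]. Product of hooks = 5443200. So f^λ = 14! / 5443200 = 87178291200 / 5443200 = 16016.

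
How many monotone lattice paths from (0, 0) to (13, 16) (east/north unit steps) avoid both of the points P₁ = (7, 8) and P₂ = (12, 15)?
Number of paths = 23964930

Inclusion–exclusion. Total paths: C(29, 13) = 67863915. Through P₁: C(15, 7)·C(14, 6) = 19324305. Through P₂: C(27, 12)·C(2, 1) = 34767720. Since P₁ is strictly southwest of P₂, a monotone path through both must visit P₁ then P₂; paths through both = C(15, 7)·C(12, 5)·C(2, 1) = 10193040. Avoid both = 67863915 − 19324305 − 34767720 + 10193040 = 23964930.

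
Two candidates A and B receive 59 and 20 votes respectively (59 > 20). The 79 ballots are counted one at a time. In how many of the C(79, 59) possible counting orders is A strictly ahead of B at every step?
Strict-lead orderings = 1308961989363368340

Total orderings of the 79 votes with 59 for A: C(79, 59) = 2651487106659130740. By the Bertrand ballot formula (Cycle Lemma / reflection principle), the number of orderings in which A is strictly ahead of B throughout is (p − q)/(p + q) · C(p + q, p) = (59 − 20)/(59 + 20) · 2651487106659130740 = 1308961989363368340.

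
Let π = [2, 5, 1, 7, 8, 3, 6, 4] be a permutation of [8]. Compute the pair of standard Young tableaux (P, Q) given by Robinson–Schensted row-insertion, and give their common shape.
P = [1, 3, 4, 8] / [2, 5, 6] / [7];  Q = [1, 2, 4, 5] / [3, 6, 7] / [8];  common shape = (4, 3, 1)

Row-insert the values π_1, π_2, … into P one at a time, bumping the leftmost entry strictly greater than the inserted value down to the next row. The recording tableau Q records, in position (i, j), the step at which that cell was added to P.
  Insert 2 (step 1): P = [2];  Q = [1]
  Insert 5 (step 2): P = [2, 5];  Q = [1, 2]
  Insert 1 (step 3): P = [1, 5] / [2];  Q = [1, 2] / [3]
  Insert 7 (step 4): P = [1, 5, 7] / [2];  Q = [1, 2, 4] / [3]
  Insert 8 (step 5): P = [1, 5, 7, 8] / [2];  Q = [1, 2, 4, 5] / [3]
  Insert 3 (step 6): P = [1, 3, 7, 8] / [2, 5];  Q = [1, 2, 4, 5] / [3, 6]
  Insert 6 (step 7): P = [1, 3, 6, 8] / [2, 5, 7];  Q = [1, 2, 4, 5] / [3, 6, 7]
  Insert 4 (step 8): P = [1, 3, 4, 8] / [2, 5, 6] / [7];  Q = [1, 2, 4, 5] / [3, 6, 7] / [8]
Final shape: (4, 3, 1).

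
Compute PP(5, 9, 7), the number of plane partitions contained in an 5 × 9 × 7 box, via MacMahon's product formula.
PP(5, 9, 7) = 2424984388825856

Evaluate the triple product over i = 1..5, j = 1..9, k = 1..7. The factors are (2/1) · (3/2) · (4/3) · (5/4) · (6/5) · (7/6) · (8/7) · (3/2) · … (315 factors total). The numerators and denominators telescope so the product is an integer; carrying out the multiplication exactly gives PP(5, 9, 7) = 2424984388825856.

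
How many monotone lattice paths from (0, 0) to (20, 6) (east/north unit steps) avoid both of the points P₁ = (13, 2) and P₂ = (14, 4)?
Number of paths = 118720

Inclusion–exclusion. Total paths: C(26, 20) = 230230. Through P₁: C(15, 13)·C(11, 7) = 34650. Through P₂: C(18, 14)·C(8, 6) = 85680. Since P₁ is strictly southwest of P₂, a monotone path through both must visit P₁ then P₂; paths through both = C(15, 13)·C(3, 1)·C(8, 6) = 8820. Avoid both = 230230 − 34650 − 85680 + 8820 = 118720.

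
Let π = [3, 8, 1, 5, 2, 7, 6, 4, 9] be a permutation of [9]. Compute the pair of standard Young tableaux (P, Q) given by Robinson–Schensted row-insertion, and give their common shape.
P = [1, 2, 4, 9] / [3, 5, 6] / [7] / [8];  Q = [1, 2, 6, 9] / [3, 4, 7] / [5] / [8];  common shape = (4, 3, 1, 1)

Row-insert the values π_1, π_2, … into P one at a time, bumping the leftmost entry strictly greater than the inserted value down to the next row. The recording tableau Q records, in position (i, j), the step at which that cell was added to P.
  Insert 3 (step 1): P = [3];  Q = [1]
  Insert 8 (step 2): P = [3, 8];  Q = [1, 2]
  Insert 1 (step 3): P = [1, 8] / [3];  Q = [1, 2] / [3]
  Insert 5 (step 4): P = [1, 5] / [3, 8];  Q = [1, 2] / [3, 4]
  Insert 2 (step 5): P = [1, 2] / [3, 5] / [8];  Q = [1, 2] / [3, 4] / [5]
  Insert 7 (step 6): P = [1, 2, 7] / [3, 5] / [8];  Q = [1, 2, 6] / [3, 4] / [5]
  Insert 6 (step 7): P = [1, 2, 6] / [3, 5, 7] / [8];  Q = [1, 2, 6] / [3, 4, 7] / [5]
  Insert 4 (step 8): P = [1, 2, 4] / [3, 5, 6] / [7] / [8];  Q = [1, 2, 6] / [3, 4, 7] / [5] / [8]
  Insert 9 (step 9): P = [1, 2, 4, 9] / [3, 5, 6] / [7] / [8];  Q = [1, 2, 6, 9] / [3, 4, 7] / [5] / [8]
Final shape: (4, 3, 1, 1).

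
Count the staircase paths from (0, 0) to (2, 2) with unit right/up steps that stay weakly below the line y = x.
C_2 = 2

These NE paths below the diagonal are counted by the Catalan number C_n = (1/(n + 1)) · C(2n, n). For n = 2: C_2 = (1/3) · C(4, 2) = 6/3 = 2.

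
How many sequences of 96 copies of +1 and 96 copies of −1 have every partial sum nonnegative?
C_96 = 3721443204405954385563870541379246659709506697378694300

These ballot sequences are counted by the Catalan number C_n = (1/(n + 1)) · C(2n, n). For n = 96: C_96 = (1/97) · C(192, 96) = 360979990827377575399695442513786925991822149645733347100/97 = 3721443204405954385563870541379246659709506697378694300.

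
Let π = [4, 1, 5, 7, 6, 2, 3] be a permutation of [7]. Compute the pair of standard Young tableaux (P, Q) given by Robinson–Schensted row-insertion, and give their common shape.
P = [1, 2, 3] / [4, 5, 6] / [7];  Q = [1, 3, 4] / [2, 5, 7] / [6];  common shape = (3, 3, 1)

Row-insert the values π_1, π_2, … into P one at a time, bumping the leftmost entry strictly greater than the inserted value down to the next row. The recording tableau Q records, in position (i, j), the step at which that cell was added to P.
  Insert 4 (step 1): P = [4];  Q = [1]
  Insert 1 (step 2): P = [1] / [4];  Q = [1] / [2]
  Insert 5 (step 3): P = [1, 5] / [4];  Q = [1, 3] / [2]
  Insert 7 (step 4): P = [1, 5, 7] / [4];  Q = [1, 3, 4] / [2]
  Insert 6 (step 5): P = [1, 5, 6] / [4, 7];  Q = [1, 3, 4] / [2, 5]
  Insert 2 (step 6): P = [1, 2, 6] / [4, 5] / [7];  Q = [1, 3, 4] / [2, 5] / [6]
  Insert 3 (step 7): P = [1, 2, 3] / [4, 5, 6] / [7];  Q = [1, 3, 4] / [2, 5, 7] / [6]
Final shape: (3, 3, 1).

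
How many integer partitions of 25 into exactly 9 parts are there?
p(25, 9 parts) = 201

Partitions of n into exactly k parts are in bijection with partitions of n − k into at most k parts (subtract 1 from each part). So p(25, exactly 9) = p(16, parts ≤ 9). Computing via the recurrence p(m, j) = p(m, j−1) + p(m−j, j) gives 201.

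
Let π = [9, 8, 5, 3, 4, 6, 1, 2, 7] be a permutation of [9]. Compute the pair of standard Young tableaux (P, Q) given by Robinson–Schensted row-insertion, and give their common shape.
P = [1, 2, 6, 7] / [3, 4] / [5] / [8] / [9];  Q = [1, 5, 6, 9] / [2, 8] / [3] / [4] / [7];  common shape = (4, 2, 1, 1, 1)

Row-insert the values π_1, π_2, … into P one at a time, bumping the leftmost entry strictly greater than the inserted value down to the next row. The recording tableau Q records, in position (i, j), the step at which that cell was added to P.
  Insert 9 (step 1): P = [9];  Q = [1]
  Insert 8 (step 2): P = [8] / [9];  Q = [1] / [2]
  Insert 5 (step 3): P = [5] / [8] / [9];  Q = [1] / [2] / [3]
  Insert 3 (step 4): P = [3] / [5] / [8] / [9];  Q = [1] / [2] / [3] / [4]
  Insert 4 (step 5): P = [3, 4] / [5] / [8] / [9];  Q = [1, 5] / [2] / [3] / [4]
  Insert 6 (step 6): P = [3, 4, 6] / [5] / [8] / [9];  Q = [1, 5, 6] / [2] / [3] / [4]
  Insert 1 (step 7): P = [1, 4, 6] / [3] / [5] / [8] / [9];  Q = [1, 5, 6] / [2] / [3] / [4] / [7]
  Insert 2 (step 8): P = [1, 2, 6] / [3, 4] / [5] / [8] / [9];  Q = [1, 5, 6] / [2, 8] / [3] / [4] / [7]
  Insert 7 (step 9): P = [1, 2, 6, 7] / [3, 4] / [5] / [8] / [9];  Q = [1, 5, 6, 9] / [2, 8] / [3] / [4] / [7]
Final shape: (4, 2, 1, 1, 1).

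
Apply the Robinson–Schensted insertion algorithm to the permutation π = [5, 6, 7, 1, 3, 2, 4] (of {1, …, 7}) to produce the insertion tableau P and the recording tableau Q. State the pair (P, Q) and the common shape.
P = [1, 2, 4] / [3, 6, 7] / [5];  Q = [1, 2, 3] / [4, 5, 7] / [6];  common shape = (3, 3, 1)

Row-insert the values π_1, π_2, … into P one at a time, bumping the leftmost entry strictly greater than the inserted value down to the next row. The recording tableau Q records, in position (i, j), the step at which that cell was added to P.
  Insert 5 (step 1): P = [5];  Q = [1]
  Insert 6 (step 2): P = [5, 6];  Q = [1, 2]
  Insert 7 (step 3): P = [5, 6, 7];  Q = [1, 2, 3]
  Insert 1 (step 4): P = [1, 6, 7] / [5];  Q = [1, 2, 3] / [4]
  Insert 3 (step 5): P = [1, 3, 7] / [5, 6];  Q = [1, 2, 3] / [4, 5]
  Insert 2 (step 6): P = [1, 2, 7] / [3, 6] / [5];  Q = [1, 2, 3] / [4, 5] / [6]
  Insert 4 (step 7): P = [1, 2, 4] / [3, 6, 7] / [5];  Q = [1, 2, 3] / [4, 5, 7] / [6]
Final shape: (3, 3, 1).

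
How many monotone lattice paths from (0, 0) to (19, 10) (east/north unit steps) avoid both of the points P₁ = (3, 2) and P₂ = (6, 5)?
Number of paths = 10430484

Inclusion–exclusion. Total paths: C(29, 19) = 20030010. Through P₁: C(5, 3)·C(24, 16) = 7354710. Through P₂: C(11, 6)·C(18, 13) = 3958416. Since P₁ is strictly southwest of P₂, a monotone path through both must visit P₁ then P₂; paths through both = C(5, 3)·C(6, 3)·C(18, 13) = 1713600. Avoid both = 20030010 − 7354710 − 3958416 + 1713600 = 10430484.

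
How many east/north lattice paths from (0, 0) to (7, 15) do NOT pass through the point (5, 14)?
Number of paths = 135660

Total paths from (0, 0) to (7, 15): C(22, 7) = 170544. Paths through (5, 14): (paths (0, 0) → (5, 14)) × (paths (5, 14) → (7, 15)) = C(19, 5) · C(3, 2) = 11628 · 3 = 34884. Avoidance count = 170544 − 34884 = 135660.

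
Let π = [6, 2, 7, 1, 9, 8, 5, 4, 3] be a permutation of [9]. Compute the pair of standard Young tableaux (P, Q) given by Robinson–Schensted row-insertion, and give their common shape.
P = [1, 3, 8] / [2, 4] / [5, 7] / [6] / [9];  Q = [1, 3, 5] / [2, 6] / [4, 7] / [8] / [9];  common shape = (3, 2, 2, 1, 1)

Row-insert the values π_1, π_2, … into P one at a time, bumping the leftmost entry strictly greater than the inserted value down to the next row. The recording tableau Q records, in position (i, j), the step at which that cell was added to P.
  Insert 6 (step 1): P = [6];  Q = [1]
  Insert 2 (step 2): P = [2] / [6];  Q = [1] / [2]
  Insert 7 (step 3): P = [2, 7] / [6];  Q = [1, 3] / [2]
  Insert 1 (step 4): P = [1, 7] / [2] / [6];  Q = [1, 3] / [2] / [4]
  Insert 9 (step 5): P = [1, 7, 9] / [2] / [6];  Q = [1, 3, 5] / [2] / [4]
  Insert 8 (step 6): P = [1, 7, 8] / [2, 9] / [6];  Q = [1, 3, 5] / [2, 6] / [4]
  Insert 5 (step 7): P = [1, 5, 8] / [2, 7] / [6, 9];  Q = [1, 3, 5] / [2, 6] / [4, 7]
  Insert 4 (step 8): P = [1, 4, 8] / [2, 5] / [6, 7] / [9];  Q = [1, 3, 5] / [2, 6] / [4, 7] / [8]
  Insert 3 (step 9): P = [1, 3, 8] / [2, 4] / [5, 7] / [6] / [9];  Q = [1, 3, 5] / [2, 6] / [4, 7] / [8] / [9]
Final shape: (3, 2, 2, 1, 1).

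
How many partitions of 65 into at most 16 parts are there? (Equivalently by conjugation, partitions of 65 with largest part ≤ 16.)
p(65, parts ≤ 16) = 1170752

Use the recurrence p(n, m) = p(n, m−1) + p(n−m, m): either the largest part is < m (count p(n, m−1)) or the largest part is exactly m (remove one copy of m, count p(n−m, m)). With p(0, ·) = 1 this gives p(65, parts ≤ 16) = 1170752. (By conjugating Young diagrams, this also counts partitions of 65 into at most 16 parts.)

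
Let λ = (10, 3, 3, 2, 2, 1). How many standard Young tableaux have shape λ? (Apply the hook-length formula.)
# SYT of shape (10, 3, 3, 2, 2, 1) = 128931264

Hook-length formula: f^λ = n! / Π hook(c), product over all cells c of the Young diagram. For λ = (10, 3, 3, 2, 2, 1), n = 21 boxes. Hook lengths by row (left-to-right, top-to-bottom): [15, 13, 10, 7, 6, 5, 4, 3, 2, 1]; [7, 5, 2]; [6, 4, 1]; [4, 2]; [3, 1]; [1]. Product of hooks = 396264960000. So f^λ = 21! / 396264960000 = 51090942171709440000 / 396264960000 = 128931264.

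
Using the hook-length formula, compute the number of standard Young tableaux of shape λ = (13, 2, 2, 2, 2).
# SYT of shape (13, 2, 2, 2, 2) = 1633905

Hook-length formula: f^λ = n! / Π hook(c), product over all cells c of the Young diagram. For λ = (13, 2, 2, 2, 2), n = 21 boxes. Hook lengths by row (left-to-right, top-to-bottom): [17, 16, 11, 10, 9, 8, 7, 6, 5, 4, 3, 2, 1]; [5, 4]; [4, 3]; [3, 2]; [2, 1]. Product of hooks = 31269224448000. So f^λ = 21! / 31269224448000 = 51090942171709440000 / 31269224448000 = 1633905.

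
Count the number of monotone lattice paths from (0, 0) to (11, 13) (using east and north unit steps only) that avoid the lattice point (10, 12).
Number of paths = 1202852

Total paths from (0, 0) to (11, 13): C(24, 11) = 2496144. Paths through (10, 12): (paths (0, 0) → (10, 12)) × (paths (10, 12) → (11, 13)) = C(22, 10) · C(2, 1) = 646646 · 2 = 1293292. Avoidance count = 2496144 − 1293292 = 1202852.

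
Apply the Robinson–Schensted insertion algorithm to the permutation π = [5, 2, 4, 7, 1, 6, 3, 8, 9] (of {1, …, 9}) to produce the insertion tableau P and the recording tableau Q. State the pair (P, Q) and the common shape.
P = [1, 3, 6, 8, 9] / [2, 4] / [5, 7];  Q = [1, 3, 4, 8, 9] / [2, 6] / [5, 7];  common shape = (5, 2, 2)

Row-insert the values π_1, π_2, … into P one at a time, bumping the leftmost entry strictly greater than the inserted value down to the next row. The recording tableau Q records, in position (i, j), the step at which that cell was added to P.
  Insert 5 (step 1): P = [5];  Q = [1]
  Insert 2 (step 2): P = [2] / [5];  Q = [1] / [2]
  Insert 4 (step 3): P = [2, 4] / [5];  Q = [1, 3] / [2]
  Insert 7 (step 4): P = [2, 4, 7] / [5];  Q = [1, 3, 4] / [2]
  Insert 1 (step 5): P = [1, 4, 7] / [2] / [5];  Q = [1, 3, 4] / [2] / [5]
  Insert 6 (step 6): P = [1, 4, 6] / [2, 7] / [5];  Q = [1, 3, 4] / [2, 6] / [5]
  Insert 3 (step 7): P = [1, 3, 6] / [2, 4] / [5, 7];  Q = [1, 3, 4] / [2, 6] / [5, 7]
  Insert 8 (step 8): P = [1, 3, 6, 8] / [2, 4] / [5, 7];  Q = [1, 3, 4, 8] / [2, 6] / [5, 7]
  Insert 9 (step 9): P = [1, 3, 6, 8, 9] / [2, 4] / [5, 7];  Q = [1, 3, 4, 8, 9] / [2, 6] / [5, 7]
Final shape: (5, 2, 2).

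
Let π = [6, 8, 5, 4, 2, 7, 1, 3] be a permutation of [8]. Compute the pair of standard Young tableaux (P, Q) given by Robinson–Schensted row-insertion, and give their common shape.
P = [1, 3] / [2, 7] / [4, 8] / [5] / [6];  Q = [1, 2] / [3, 6] / [4, 8] / [5] / [7];  common shape = (2, 2, 2, 1, 1)

Row-insert the values π_1, π_2, … into P one at a time, bumping the leftmost entry strictly greater than the inserted value down to the next row. The recording tableau Q records, in position (i, j), the step at which that cell was added to P.
  Insert 6 (step 1): P = [6];  Q = [1]
  Insert 8 (step 2): P = [6, 8];  Q = [1, 2]
  Insert 5 (step 3): P = [5, 8] / [6];  Q = [1, 2] / [3]
  Insert 4 (step 4): P = [4, 8] / [5] / [6];  Q = [1, 2] / [3] / [4]
  Insert 2 (step 5): P = [2, 8] / [4] / [5] / [6];  Q = [1, 2] / [3] / [4] / [5]
  Insert 7 (step 6): P = [2, 7] / [4, 8] / [5] / [6];  Q = [1, 2] / [3, 6] / [4] / [5]
  Insert 1 (step 7): P = [1, 7] / [2, 8] / [4] / [5] / [6];  Q = [1, 2] / [3, 6] / [4] / [5] / [7]
  Insert 3 (step 8): P = [1, 3] / [2, 7] / [4, 8] / [5] / [6];  Q = [1, 2] / [3, 6] / [4, 8] / [5] / [7]
Final shape: (2, 2, 2, 1, 1).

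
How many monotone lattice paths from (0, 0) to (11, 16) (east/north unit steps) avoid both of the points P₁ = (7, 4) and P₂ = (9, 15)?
Number of paths = 8592003

Inclusion–exclusion. Total paths: C(27, 11) = 13037895. Through P₁: C(11, 7)·C(16, 4) = 600600. Through P₂: C(24, 9)·C(3, 2) = 3922512. Since P₁ is strictly southwest of P₂, a monotone path through both must visit P₁ then P₂; paths through both = C(11, 7)·C(13, 2)·C(3, 2) = 77220. Avoid both = 13037895 − 600600 − 3922512 + 77220 = 8592003.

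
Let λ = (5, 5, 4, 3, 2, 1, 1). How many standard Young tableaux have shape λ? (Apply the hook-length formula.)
# SYT of shape (5, 5, 4, 3, 2, 1, 1) = 666633240

Hook-length formula: f^λ = n! / Π hook(c), product over all cells c of the Young diagram. For λ = (5, 5, 4, 3, 2, 1, 1), n = 21 boxes. Hook lengths by row (left-to-right, top-to-bottom): [11, 8, 6, 4, 2]; [10, 7, 5, 3, 1]; [8, 5, 3, 1]; [6, 3, 1]; [4, 1]; [2]; [1]. Product of hooks = 76640256000. So f^λ = 21! / 76640256000 = 51090942171709440000 / 76640256000 = 666633240.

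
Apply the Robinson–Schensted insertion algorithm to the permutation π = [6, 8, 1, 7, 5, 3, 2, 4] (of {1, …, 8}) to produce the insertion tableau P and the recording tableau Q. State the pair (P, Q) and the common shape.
P = [1, 2, 4] / [3, 7] / [5] / [6] / [8];  Q = [1, 2, 8] / [3, 4] / [5] / [6] / [7];  common shape = (3, 2, 1, 1, 1)

Row-insert the values π_1, π_2, … into P one at a time, bumping the leftmost entry strictly greater than the inserted value down to the next row. The recording tableau Q records, in position (i, j), the step at which that cell was added to P.
  Insert 6 (step 1): P = [6];  Q = [1]
  Insert 8 (step 2): P = [6, 8];  Q = [1, 2]
  Insert 1 (step 3): P = [1, 8] / [6];  Q = [1, 2] / [3]
  Insert 7 (step 4): P = [1, 7] / [6, 8];  Q = [1, 2] / [3, 4]
  Insert 5 (step 5): P = [1, 5] / [6, 7] / [8];  Q = [1, 2] / [3, 4] / [5]
  Insert 3 (step 6): P = [1, 3] / [5, 7] / [6] / [8];  Q = [1, 2] / [3, 4] / [5] / [6]
  Insert 2 (step 7): P = [1, 2] / [3, 7] / [5] / [6] / [8];  Q = [1, 2] / [3, 4] / [5] / [6] / [7]
  Insert 4 (step 8): P = [1, 2, 4] / [3, 7] / [5] / [6] / [8];  Q = [1, 2, 8] / [3, 4] / [5] / [6] / [7]
Final shape: (3, 2, 1, 1, 1).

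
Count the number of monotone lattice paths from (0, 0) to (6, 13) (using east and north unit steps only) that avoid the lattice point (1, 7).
Number of paths = 23436

Total paths from (0, 0) to (6, 13): C(19, 6) = 27132. Paths through (1, 7): (paths (0, 0) → (1, 7)) × (paths (1, 7) → (6, 13)) = C(8, 1) · C(11, 5) = 8 · 462 = 3696. Avoidance count = 27132 − 3696 = 23436.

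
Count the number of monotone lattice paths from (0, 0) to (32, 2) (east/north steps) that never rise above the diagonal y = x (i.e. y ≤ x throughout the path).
Number of paths = 527

By the reflection principle (André's argument), the number of monotone paths to (32, 2) with n ≤ m that never go above y = x is C(34, 32) − C(34, 33) = 561 − 34 = 527.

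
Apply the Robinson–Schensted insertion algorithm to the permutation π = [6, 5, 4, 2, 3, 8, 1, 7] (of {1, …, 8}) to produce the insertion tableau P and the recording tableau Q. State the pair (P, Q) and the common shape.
P = [1, 3, 7] / [2, 8] / [4] / [5] / [6];  Q = [1, 5, 6] / [2, 8] / [3] / [4] / [7];  common shape = (3, 2, 1, 1, 1)

Row-insert the values π_1, π_2, … into P one at a time, bumping the leftmost entry strictly greater than the inserted value down to the next row. The recording tableau Q records, in position (i, j), the step at which that cell was added to P.
  Insert 6 (step 1): P = [6];  Q = [1]
  Insert 5 (step 2): P = [5] / [6];  Q = [1] / [2]
  Insert 4 (step 3): P = [4] / [5] / [6];  Q = [1] / [2] / [3]
  Insert 2 (step 4): P = [2] / [4] / [5] / [6];  Q = [1] / [2] / [3] / [4]
  Insert 3 (step 5): P = [2, 3] / [4] / [5] / [6];  Q = [1, 5] / [2] / [3] / [4]
  Insert 8 (step 6): P = [2, 3, 8] / [4] / [5] / [6];  Q = [1, 5, 6] / [2] / [3] / [4]
  Insert 1 (step 7): P = [1, 3, 8] / [2] / [4] / [5] / [6];  Q = [1, 5, 6] / [2] / [3] / [4] / [7]
  Insert 7 (step 8): P = [1, 3, 7] / [2, 8] / [4] / [5] / [6];  Q = [1, 5, 6] / [2, 8] / [3] / [4] / [7]
Final shape: (3, 2, 1, 1, 1).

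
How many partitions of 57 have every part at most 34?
p(57, parts ≤ 34) = 609646

Use the recurrence p(n, m) = p(n, m−1) + p(n−m, m): either the largest part is < m (count p(n, m−1)) or the largest part is exactly m (remove one copy of m, count p(n−m, m)). With p(0, ·) = 1 this gives p(57, parts ≤ 34) = 609646. (By conjugating Young diagrams, this also counts partitions of 57 into at most 34 parts.)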